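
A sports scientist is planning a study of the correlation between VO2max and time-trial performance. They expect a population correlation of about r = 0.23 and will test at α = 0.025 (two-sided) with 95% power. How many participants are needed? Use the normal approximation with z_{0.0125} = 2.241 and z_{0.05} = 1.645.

Fisher's z: C = ½·ln((1+r)/(1−r)) = ½·ln(1.5974) = 0.2342.
n = ((z_{α/2} + z_β)/C)² + 3.
(2.241 + 1.645) / 0.2342 = 3.886 / 0.2342 = 16.593.
n = 16.593² + 3 = 275.32 + 3 = 278.3.
Round up.

n = 279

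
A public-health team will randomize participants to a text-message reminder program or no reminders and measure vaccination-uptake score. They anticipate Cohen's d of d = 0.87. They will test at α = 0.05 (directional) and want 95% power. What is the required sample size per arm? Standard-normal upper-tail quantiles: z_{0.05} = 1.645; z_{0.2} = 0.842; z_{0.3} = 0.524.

For two independent groups with equal n: n = 2·((z_{α} + z_β) / d)².
z_{α} + z_β = 1.645 + 1.645 = 3.290.
n = 2 × (3.290 / 0.87)² = 2 × 3.782² = 2 × 14.30 = 28.6.
Round up to the next whole participant.

n = 29 per group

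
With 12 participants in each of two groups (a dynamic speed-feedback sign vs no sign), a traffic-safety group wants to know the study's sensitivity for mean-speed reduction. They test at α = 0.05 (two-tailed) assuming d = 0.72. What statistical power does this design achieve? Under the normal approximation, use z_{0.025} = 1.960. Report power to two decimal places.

For two equal groups, power = Φ(d·√(n/2) − z_{α/2}).
d·√(n/2) = 0.72 × √(12/2) = 0.72 × 2.449 = 1.764.
z_β = 1.764 − 1.960 = -0.196.
Power = Φ(-0.196) = 0.422.

power ≈ 0.42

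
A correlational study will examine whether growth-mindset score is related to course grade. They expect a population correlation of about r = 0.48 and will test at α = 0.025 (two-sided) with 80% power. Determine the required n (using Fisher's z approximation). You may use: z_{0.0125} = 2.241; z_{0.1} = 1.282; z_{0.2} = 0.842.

n = 38

Fisher's z: C = ½·ln((1+r)/(1−r)) = ½·ln(2.8462) = 0.5230.
n = ((z_{α/2} + z_β)/C)² + 3.
(2.241 + 0.842) / 0.5230 = 3.083 / 0.5230 = 5.895.
n = 5.895² + 3 = 34.75 + 3 = 37.7.
Round up.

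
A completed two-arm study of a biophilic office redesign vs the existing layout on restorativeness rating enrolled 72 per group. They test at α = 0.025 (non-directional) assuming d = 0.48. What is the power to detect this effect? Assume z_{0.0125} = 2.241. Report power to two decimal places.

For two equal groups, power = Φ(d·√(n/2) − z_{α/2}).
d·√(n/2) = 0.48 × √(72/2) = 0.48 × 6.000 = 2.880.
z_β = 2.880 − 2.241 = 0.639.
Power = Φ(0.639) = 0.739.

power ≈ 0.74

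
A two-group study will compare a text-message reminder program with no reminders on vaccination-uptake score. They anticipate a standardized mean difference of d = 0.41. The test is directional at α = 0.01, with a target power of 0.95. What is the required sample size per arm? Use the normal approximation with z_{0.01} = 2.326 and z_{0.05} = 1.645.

n = 188 per group

For two independent groups with equal n: n = 2·((z_{α} + z_β) / d)².
z_{α} + z_β = 2.326 + 1.645 = 3.971.
n = 2 × (3.971 / 0.41)² = 2 × 9.685² = 2 × 93.81 = 187.6.
Round up to the next whole participant.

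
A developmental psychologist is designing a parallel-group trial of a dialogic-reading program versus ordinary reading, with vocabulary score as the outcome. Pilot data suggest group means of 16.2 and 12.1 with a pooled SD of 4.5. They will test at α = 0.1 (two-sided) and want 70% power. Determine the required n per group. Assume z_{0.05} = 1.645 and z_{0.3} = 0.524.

n = 12 per group

Cohen's d = |M₁ − M₂| / SD_pooled = |16.2 − 12.1| / 4.5 = 4.1 / 4.5 = 0.911.
For two independent groups with equal n: n = 2·((z_{α/2} + z_β) / d)².
z_{α/2} + z_β = 1.645 + 0.524 = 2.169.
n = 2 × (2.169 / 0.911)² = 2 × 2.381² = 2 × 5.67 = 11.3.
Round up to the next whole participant.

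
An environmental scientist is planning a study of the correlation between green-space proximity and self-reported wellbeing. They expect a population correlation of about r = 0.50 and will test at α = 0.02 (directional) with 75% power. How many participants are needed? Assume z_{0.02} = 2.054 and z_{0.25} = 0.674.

n = 28

Fisher's z: C = ½·ln((1+r)/(1−r)) = ½·ln(3.0000) = 0.5493.
n = ((z_{α} + z_β)/C)² + 3.
(2.054 + 0.674) / 0.5493 = 2.728 / 0.5493 = 4.966.
n = 4.966² + 3 = 24.66 + 3 = 27.7.
Round up.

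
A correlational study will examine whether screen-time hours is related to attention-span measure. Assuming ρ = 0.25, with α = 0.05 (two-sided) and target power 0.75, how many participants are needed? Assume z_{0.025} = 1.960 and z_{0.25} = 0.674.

n = 110

Fisher's z: C = ½·ln((1+r)/(1−r)) = ½·ln(1.6667) = 0.2554.
n = ((z_{α/2} + z_β)/C)² + 3.
(1.960 + 0.674) / 0.2554 = 2.634 / 0.2554 = 10.313.
n = 10.313² + 3 = 106.36 + 3 = 109.4.
Round up.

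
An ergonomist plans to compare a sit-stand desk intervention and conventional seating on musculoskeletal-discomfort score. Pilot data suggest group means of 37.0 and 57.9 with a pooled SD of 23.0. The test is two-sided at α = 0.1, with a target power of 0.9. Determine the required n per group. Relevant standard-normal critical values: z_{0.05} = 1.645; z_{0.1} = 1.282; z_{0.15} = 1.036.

n = 21 per group

Cohen's d = |M₁ − M₂| / SD_pooled = |37.0 − 57.9| / 23.0 = 20.9 / 23.0 = 0.909.
For two independent groups with equal n: n = 2·((z_{α/2} + z_β) / d)².
z_{α/2} + z_β = 1.645 + 1.282 = 2.927.
n = 2 × (2.927 / 0.909)² = 2 × 3.220² = 2 × 10.37 = 20.7.
Round up to the next whole participant.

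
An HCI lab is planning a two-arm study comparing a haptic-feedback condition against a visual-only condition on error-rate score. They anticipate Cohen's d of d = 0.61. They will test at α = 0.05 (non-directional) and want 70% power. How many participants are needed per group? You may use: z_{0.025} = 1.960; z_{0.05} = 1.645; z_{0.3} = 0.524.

n = 34 per group

For two independent groups with equal n: n = 2·((z_{α/2} + z_β) / d)².
z_{α/2} + z_β = 1.960 + 0.524 = 2.484.
n = 2 × (2.484 / 0.61)² = 2 × 4.072² = 2 × 16.58 = 33.2.
Round up to the next whole participant.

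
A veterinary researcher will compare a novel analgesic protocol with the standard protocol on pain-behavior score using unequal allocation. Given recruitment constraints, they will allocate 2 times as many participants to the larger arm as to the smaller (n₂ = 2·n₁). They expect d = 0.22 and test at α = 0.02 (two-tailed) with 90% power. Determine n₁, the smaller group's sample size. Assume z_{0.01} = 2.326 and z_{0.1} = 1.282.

n₁ = 404

With allocation ratio k = n₂/n₁ = 2, Var(x̄₁−x̄₂) = σ²(1/n₁ + 1/(k·n₁)) = σ²·(k+1)/(k·n₁).
So n₁ = (1 + 1/k)·((z_{α/2} + z_β)/d)² = 1.500 × (3.608/0.22)².
n₁ = 1.500 × 268.96 = 403.4.
Round up: n₁ = 404, giving n₂ = 2 × 404 = 808.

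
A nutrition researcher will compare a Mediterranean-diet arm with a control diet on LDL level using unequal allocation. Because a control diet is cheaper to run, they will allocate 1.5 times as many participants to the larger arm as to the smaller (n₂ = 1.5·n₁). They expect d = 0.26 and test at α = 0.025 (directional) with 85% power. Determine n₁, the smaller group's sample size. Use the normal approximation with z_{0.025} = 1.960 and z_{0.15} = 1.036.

n₁ = 222

With allocation ratio k = n₂/n₁ = 1.5, Var(x̄₁−x̄₂) = σ²(1/n₁ + 1/(k·n₁)) = σ²·(k+1)/(k·n₁).
So n₁ = (1 + 1/k)·((z_{α} + z_β)/d)² = 1.667 × (2.996/0.26)².
n₁ = 1.667 × 132.78 = 221.3.
Round up: n₁ = 222, giving n₂ = 1.5 × 222 = 333.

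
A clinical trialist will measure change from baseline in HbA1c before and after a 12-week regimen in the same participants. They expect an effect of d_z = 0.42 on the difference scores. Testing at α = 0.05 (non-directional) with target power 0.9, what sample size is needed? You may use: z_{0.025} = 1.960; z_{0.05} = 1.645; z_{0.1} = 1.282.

For a paired (one-sample on differences) test: n = ((z_{α/2} + z_β) / d)².
z_{α/2} + z_β = 1.960 + 1.282 = 3.242.
n = (3.242 / 0.42)² = 7.719² = 59.58.
Round up.

n = 60 pairs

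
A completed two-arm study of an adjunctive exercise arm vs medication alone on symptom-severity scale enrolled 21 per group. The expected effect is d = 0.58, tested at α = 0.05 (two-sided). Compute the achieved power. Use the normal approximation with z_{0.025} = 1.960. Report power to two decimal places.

power ≈ 0.47

For two equal groups, power = Φ(d·√(n/2) − z_{α/2}).
d·√(n/2) = 0.58 × √(21/2) = 0.58 × 3.240 = 1.879.
z_β = 1.879 − 1.960 = -0.081.
Power = Φ(-0.081) = 0.468.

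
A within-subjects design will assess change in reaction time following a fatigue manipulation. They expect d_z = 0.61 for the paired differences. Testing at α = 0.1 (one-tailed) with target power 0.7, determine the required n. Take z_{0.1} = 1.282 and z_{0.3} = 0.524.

n = 9 pairs

For a paired (one-sample on differences) test: n = ((z_{α} + z_β) / d)².
z_{α} + z_β = 1.282 + 0.524 = 1.806.
n = (1.806 / 0.61)² = 2.961² = 8.77.
Round up.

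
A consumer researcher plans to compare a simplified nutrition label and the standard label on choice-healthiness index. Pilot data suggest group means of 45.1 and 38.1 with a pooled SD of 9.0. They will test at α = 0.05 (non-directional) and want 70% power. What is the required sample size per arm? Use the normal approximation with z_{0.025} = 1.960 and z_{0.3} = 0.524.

n = 21 per group

Cohen's d = |M₁ − M₂| / SD_pooled = |45.1 − 38.1| / 9.0 = 7.0 / 9.0 = 0.778.
For two independent groups with equal n: n = 2·((z_{α/2} + z_β) / d)².
z_{α/2} + z_β = 1.960 + 0.524 = 2.484.
n = 2 × (2.484 / 0.778)² = 2 × 3.193² = 2 × 10.19 = 20.4.
Round up to the next whole participant.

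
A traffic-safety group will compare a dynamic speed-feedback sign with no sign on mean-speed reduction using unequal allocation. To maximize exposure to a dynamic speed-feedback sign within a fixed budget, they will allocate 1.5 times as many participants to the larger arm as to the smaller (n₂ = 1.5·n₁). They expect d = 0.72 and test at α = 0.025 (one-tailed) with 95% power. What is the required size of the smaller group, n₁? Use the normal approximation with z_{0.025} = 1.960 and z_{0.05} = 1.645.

n₁ = 42

With allocation ratio k = n₂/n₁ = 1.5, Var(x̄₁−x̄₂) = σ²(1/n₁ + 1/(k·n₁)) = σ²·(k+1)/(k·n₁).
So n₁ = (1 + 1/k)·((z_{α} + z_β)/d)² = 1.667 × (3.605/0.72)².
n₁ = 1.667 × 25.07 = 41.8.
Round up: n₁ = 42, giving n₂ = 1.5 × 42 = 63.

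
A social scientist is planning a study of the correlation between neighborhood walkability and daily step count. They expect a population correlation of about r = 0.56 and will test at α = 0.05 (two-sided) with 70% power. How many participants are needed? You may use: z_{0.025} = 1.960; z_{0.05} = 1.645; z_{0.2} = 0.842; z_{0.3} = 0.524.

n = 19

Fisher's z: C = ½·ln((1+r)/(1−r)) = ½·ln(3.5455) = 0.6328.
n = ((z_{α/2} + z_β)/C)² + 3.
(1.960 + 0.524) / 0.6328 = 2.484 / 0.6328 = 3.925.
n = 3.925² + 3 = 15.41 + 3 = 18.4.
Round up.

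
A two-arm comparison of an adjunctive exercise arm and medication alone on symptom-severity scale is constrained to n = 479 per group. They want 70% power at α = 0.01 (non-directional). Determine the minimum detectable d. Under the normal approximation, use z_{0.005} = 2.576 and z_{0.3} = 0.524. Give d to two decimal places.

For two independent groups of n = 479 each: d_min = (z_{α/2} + z_β)·√(2/n).
z-sum = 2.576 + 0.524 = 3.100.
d_min = 3.100 × √(2/479) = 3.100 × 0.0646 = 0.200.

d_min ≈ 0.20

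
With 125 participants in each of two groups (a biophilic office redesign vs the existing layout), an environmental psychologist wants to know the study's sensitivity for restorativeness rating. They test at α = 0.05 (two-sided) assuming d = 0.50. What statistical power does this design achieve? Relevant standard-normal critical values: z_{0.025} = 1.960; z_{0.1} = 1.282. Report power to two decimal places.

For two equal groups, power = Φ(d·√(n/2) − z_{α/2}).
d·√(n/2) = 0.50 × √(125/2) = 0.50 × 7.906 = 3.953.
z_β = 3.953 − 1.960 = 1.993.
Power = Φ(1.993) = 0.977.

power ≈ 0.98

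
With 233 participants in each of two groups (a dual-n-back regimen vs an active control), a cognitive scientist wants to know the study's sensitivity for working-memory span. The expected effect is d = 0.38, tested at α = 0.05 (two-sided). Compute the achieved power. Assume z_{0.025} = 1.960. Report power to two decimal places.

For two equal groups, power = Φ(d·√(n/2) − z_{α/2}).
d·√(n/2) = 0.38 × √(233/2) = 0.38 × 10.794 = 4.102.
z_β = 4.102 − 1.960 = 2.142.
Power = Φ(2.142) = 0.984.

power ≈ 0.98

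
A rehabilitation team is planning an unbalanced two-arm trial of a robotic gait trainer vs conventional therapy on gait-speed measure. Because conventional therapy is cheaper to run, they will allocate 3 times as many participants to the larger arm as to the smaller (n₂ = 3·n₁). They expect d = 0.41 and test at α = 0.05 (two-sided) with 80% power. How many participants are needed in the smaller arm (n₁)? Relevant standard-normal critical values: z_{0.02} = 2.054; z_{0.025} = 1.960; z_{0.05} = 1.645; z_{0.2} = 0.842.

With allocation ratio k = n₂/n₁ = 3, Var(x̄₁−x̄₂) = σ²(1/n₁ + 1/(k·n₁)) = σ²·(k+1)/(k·n₁).
So n₁ = (1 + 1/k)·((z_{α/2} + z_β)/d)² = 1.333 × (2.802/0.41)².
n₁ = 1.333 × 46.71 = 62.3.
Round up: n₁ = 63, giving n₂ = 3 × 63 = 189.

n₁ = 63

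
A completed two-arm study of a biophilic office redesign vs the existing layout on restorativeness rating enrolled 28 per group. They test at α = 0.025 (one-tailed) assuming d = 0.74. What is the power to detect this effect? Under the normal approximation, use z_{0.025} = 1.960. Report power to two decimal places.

power ≈ 0.79

For two equal groups, power = Φ(d·√(n/2) − z_{α}).
d·√(n/2) = 0.74 × √(28/2) = 0.74 × 3.742 = 2.769.
z_β = 2.769 − 1.960 = 0.809.
Power = Φ(0.809) = 0.791.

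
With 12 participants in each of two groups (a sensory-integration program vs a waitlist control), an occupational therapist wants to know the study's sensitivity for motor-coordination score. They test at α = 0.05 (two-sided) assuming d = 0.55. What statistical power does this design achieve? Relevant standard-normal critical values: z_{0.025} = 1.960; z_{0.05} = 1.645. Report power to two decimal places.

For two equal groups, power = Φ(d·√(n/2) − z_{α/2}).
d·√(n/2) = 0.55 × √(12/2) = 0.55 × 2.449 = 1.347.
z_β = 1.347 − 1.960 = -0.613.
Power = Φ(-0.613) = 0.270.

power ≈ 0.27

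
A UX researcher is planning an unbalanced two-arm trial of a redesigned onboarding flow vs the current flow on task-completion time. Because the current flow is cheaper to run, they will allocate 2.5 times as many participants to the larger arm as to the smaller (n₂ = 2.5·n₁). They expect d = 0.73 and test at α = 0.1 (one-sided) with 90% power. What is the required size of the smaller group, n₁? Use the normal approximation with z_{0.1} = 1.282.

With allocation ratio k = n₂/n₁ = 2.5, Var(x̄₁−x̄₂) = σ²(1/n₁ + 1/(k·n₁)) = σ²·(k+1)/(k·n₁).
So n₁ = (1 + 1/k)·((z_{α} + z_β)/d)² = 1.400 × (2.564/0.73)².
n₁ = 1.400 × 12.34 = 17.3.
Round up: n₁ = 18, giving n₂ = 2.5 × 18 = 45.

n₁ = 18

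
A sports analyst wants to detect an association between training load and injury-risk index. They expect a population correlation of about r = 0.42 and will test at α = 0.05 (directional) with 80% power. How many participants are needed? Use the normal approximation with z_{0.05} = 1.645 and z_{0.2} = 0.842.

n = 34

Fisher's z: C = ½·ln((1+r)/(1−r)) = ½·ln(2.4483) = 0.4477.
n = ((z_{α} + z_β)/C)² + 3.
(1.645 + 0.842) / 0.4477 = 2.487 / 0.4477 = 5.555.
n = 5.555² + 3 = 30.86 + 3 = 33.9.
Round up.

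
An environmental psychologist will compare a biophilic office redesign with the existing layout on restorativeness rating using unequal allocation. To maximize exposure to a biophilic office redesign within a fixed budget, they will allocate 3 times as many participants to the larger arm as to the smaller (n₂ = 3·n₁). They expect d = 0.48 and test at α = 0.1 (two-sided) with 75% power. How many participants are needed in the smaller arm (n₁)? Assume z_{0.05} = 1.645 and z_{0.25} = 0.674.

n₁ = 32

With allocation ratio k = n₂/n₁ = 3, Var(x̄₁−x̄₂) = σ²(1/n₁ + 1/(k·n₁)) = σ²·(k+1)/(k·n₁).
So n₁ = (1 + 1/k)·((z_{α/2} + z_β)/d)² = 1.333 × (2.319/0.48)².
n₁ = 1.333 × 23.34 = 31.1.
Round up: n₁ = 32, giving n₂ = 3 × 32 = 96.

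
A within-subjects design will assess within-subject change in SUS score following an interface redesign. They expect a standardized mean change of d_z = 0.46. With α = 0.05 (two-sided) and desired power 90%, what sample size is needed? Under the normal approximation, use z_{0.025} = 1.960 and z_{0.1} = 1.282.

For a paired (one-sample on differences) test: n = ((z_{α/2} + z_β) / d)².
z_{α/2} + z_β = 1.960 + 1.282 = 3.242.
n = (3.242 / 0.46)² = 7.048² = 49.67.
Round up.

n = 50 pairs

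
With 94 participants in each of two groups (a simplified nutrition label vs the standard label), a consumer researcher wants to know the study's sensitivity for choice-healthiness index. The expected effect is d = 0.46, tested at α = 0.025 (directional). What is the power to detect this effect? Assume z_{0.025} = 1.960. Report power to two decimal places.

power ≈ 0.88

For two equal groups, power = Φ(d·√(n/2) − z_{α}).
d·√(n/2) = 0.46 × √(94/2) = 0.46 × 6.856 = 3.154.
z_β = 3.154 − 1.960 = 1.194.
Power = Φ(1.194) = 0.884.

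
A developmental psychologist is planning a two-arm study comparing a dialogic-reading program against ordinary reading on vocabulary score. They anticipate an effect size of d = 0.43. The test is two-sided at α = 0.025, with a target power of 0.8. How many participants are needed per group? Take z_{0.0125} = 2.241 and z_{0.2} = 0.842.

For two independent groups with equal n: n = 2·((z_{α/2} + z_β) / d)².
z_{α/2} + z_β = 2.241 + 0.842 = 3.083.
n = 2 × (3.083 / 0.43)² = 2 × 7.170² = 2 × 51.41 = 102.8.
Round up to the next whole participant.

n = 103 per group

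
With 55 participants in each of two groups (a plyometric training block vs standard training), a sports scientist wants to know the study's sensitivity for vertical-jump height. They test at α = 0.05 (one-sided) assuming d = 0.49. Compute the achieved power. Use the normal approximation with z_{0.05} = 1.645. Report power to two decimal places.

power ≈ 0.82

For two equal groups, power = Φ(d·√(n/2) − z_{α}).
d·√(n/2) = 0.49 × √(55/2) = 0.49 × 5.244 = 2.570.
z_β = 2.570 − 1.645 = 0.925.
Power = Φ(0.925) = 0.822.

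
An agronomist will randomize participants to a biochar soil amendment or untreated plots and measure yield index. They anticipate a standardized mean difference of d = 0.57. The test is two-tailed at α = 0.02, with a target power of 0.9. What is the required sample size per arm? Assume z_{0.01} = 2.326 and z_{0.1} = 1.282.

For two independent groups with equal n: n = 2·((z_{α/2} + z_β) / d)².
z_{α/2} + z_β = 2.326 + 1.282 = 3.608.
n = 2 × (3.608 / 0.57)² = 2 × 6.330² = 2 × 40.07 = 80.1.
Round up to the next whole participant.

n = 81 per group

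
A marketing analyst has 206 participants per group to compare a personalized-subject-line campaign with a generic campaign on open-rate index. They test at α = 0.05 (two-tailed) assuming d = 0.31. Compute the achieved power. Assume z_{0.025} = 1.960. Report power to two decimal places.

power ≈ 0.88

For two equal groups, power = Φ(d·√(n/2) − z_{α/2}).
d·√(n/2) = 0.31 × √(206/2) = 0.31 × 10.149 = 3.146.
z_β = 3.146 − 1.960 = 1.186.
Power = Φ(1.186) = 0.882.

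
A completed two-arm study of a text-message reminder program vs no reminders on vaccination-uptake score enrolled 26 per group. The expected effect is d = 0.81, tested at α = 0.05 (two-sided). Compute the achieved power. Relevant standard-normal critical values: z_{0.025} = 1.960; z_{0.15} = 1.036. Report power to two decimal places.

power ≈ 0.83

For two equal groups, power = Φ(d·√(n/2) − z_{α/2}).
d·√(n/2) = 0.81 × √(26/2) = 0.81 × 3.606 = 2.920.
z_β = 2.920 − 1.960 = 0.960.
Power = Φ(0.960) = 0.832.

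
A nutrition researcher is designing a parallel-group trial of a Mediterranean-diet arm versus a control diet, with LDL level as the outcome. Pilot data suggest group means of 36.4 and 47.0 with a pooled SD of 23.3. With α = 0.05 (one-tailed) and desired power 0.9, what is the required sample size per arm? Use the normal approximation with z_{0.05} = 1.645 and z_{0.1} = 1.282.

Cohen's d = |M₁ − M₂| / SD_pooled = |36.4 − 47.0| / 23.3 = 10.6 / 23.3 = 0.455.
For two independent groups with equal n: n = 2·((z_{α} + z_β) / d)².
z_{α} + z_β = 1.645 + 1.282 = 2.927.
n = 2 × (2.927 / 0.455)² = 2 × 6.433² = 2 × 41.38 = 82.8.
Round up to the next whole participant.

n = 83 per group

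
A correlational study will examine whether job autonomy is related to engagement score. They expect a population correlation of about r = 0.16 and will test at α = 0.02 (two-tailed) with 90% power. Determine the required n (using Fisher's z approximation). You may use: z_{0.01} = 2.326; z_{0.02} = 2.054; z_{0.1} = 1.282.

Fisher's z: C = ½·ln((1+r)/(1−r)) = ½·ln(1.3810) = 0.1614.
n = ((z_{α/2} + z_β)/C)² + 3.
(2.326 + 1.282) / 0.1614 = 3.608 / 0.1614 = 22.354.
n = 22.354² + 3 = 499.72 + 3 = 502.7.
Round up.

n = 503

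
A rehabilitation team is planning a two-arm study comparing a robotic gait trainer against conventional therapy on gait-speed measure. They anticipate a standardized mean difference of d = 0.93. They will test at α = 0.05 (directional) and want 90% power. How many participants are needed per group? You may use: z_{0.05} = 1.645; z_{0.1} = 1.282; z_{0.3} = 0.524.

For two independent groups with equal n: n = 2·((z_{α} + z_β) / d)².
z_{α} + z_β = 1.645 + 1.282 = 2.927.
n = 2 × (2.927 / 0.93)² = 2 × 3.147² = 2 × 9.91 = 19.8.
Round up to the next whole participant.

n = 20 per group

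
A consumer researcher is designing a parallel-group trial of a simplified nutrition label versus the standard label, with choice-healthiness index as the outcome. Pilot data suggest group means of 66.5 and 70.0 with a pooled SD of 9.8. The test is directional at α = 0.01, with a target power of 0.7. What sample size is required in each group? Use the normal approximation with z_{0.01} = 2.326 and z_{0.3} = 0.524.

n = 128 per group

Cohen's d = |M₁ − M₂| / SD_pooled = |66.5 − 70.0| / 9.8 = 3.5 / 9.8 = 0.357.
For two independent groups with equal n: n = 2·((z_{α} + z_β) / d)².
z_{α} + z_β = 2.326 + 0.524 = 2.850.
n = 2 × (2.850 / 0.357)² = 2 × 7.983² = 2 × 63.73 = 127.5.
Round up to the next whole participant.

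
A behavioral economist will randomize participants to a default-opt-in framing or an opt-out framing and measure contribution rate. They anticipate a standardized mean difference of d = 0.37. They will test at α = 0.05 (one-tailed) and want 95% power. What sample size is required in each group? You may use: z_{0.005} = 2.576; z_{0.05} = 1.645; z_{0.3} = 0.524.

For two independent groups with equal n: n = 2·((z_{α} + z_β) / d)².
z_{α} + z_β = 1.645 + 1.645 = 3.290.
n = 2 × (3.290 / 0.37)² = 2 × 8.892² = 2 × 79.07 = 158.1.
Round up to the next whole participant.

n = 159 per group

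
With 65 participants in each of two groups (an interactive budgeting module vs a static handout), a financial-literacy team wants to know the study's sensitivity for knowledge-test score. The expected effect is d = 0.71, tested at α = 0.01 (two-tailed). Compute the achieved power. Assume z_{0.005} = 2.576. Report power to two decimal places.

For two equal groups, power = Φ(d·√(n/2) − z_{α/2}).
d·√(n/2) = 0.71 × √(65/2) = 0.71 × 5.701 = 4.048.
z_β = 4.048 − 2.576 = 1.472.
Power = Φ(1.472) = 0.929.

power ≈ 0.93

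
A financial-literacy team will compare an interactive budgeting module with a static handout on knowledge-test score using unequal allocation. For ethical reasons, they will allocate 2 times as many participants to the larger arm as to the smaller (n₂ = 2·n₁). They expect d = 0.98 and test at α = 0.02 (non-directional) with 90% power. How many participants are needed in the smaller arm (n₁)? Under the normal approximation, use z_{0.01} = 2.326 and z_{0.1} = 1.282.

n₁ = 21

With allocation ratio k = n₂/n₁ = 2, Var(x̄₁−x̄₂) = σ²(1/n₁ + 1/(k·n₁)) = σ²·(k+1)/(k·n₁).
So n₁ = (1 + 1/k)·((z_{α/2} + z_β)/d)² = 1.500 × (3.608/0.98)².
n₁ = 1.500 × 13.55 = 20.3.
Round up: n₁ = 21, giving n₂ = 2 × 21 = 42.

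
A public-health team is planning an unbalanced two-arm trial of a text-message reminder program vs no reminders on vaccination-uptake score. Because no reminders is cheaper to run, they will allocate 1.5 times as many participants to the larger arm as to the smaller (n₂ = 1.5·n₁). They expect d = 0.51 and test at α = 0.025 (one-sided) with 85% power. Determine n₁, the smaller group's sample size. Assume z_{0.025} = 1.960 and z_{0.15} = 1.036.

With allocation ratio k = n₂/n₁ = 1.5, Var(x̄₁−x̄₂) = σ²(1/n₁ + 1/(k·n₁)) = σ²·(k+1)/(k·n₁).
So n₁ = (1 + 1/k)·((z_{α} + z_β)/d)² = 1.667 × (2.996/0.51)².
n₁ = 1.667 × 34.51 = 57.5.
Round up: n₁ = 58, giving n₂ = 1.5 × 58 = 87.

n₁ = 58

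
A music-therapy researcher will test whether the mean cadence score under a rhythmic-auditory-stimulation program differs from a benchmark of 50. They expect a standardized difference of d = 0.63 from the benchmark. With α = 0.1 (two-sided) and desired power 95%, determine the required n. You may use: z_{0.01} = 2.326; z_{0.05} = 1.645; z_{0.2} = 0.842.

For a one-sample test: n = ((z_{α/2} + z_β) / d)².
z_{α/2} + z_β = 1.645 + 1.645 = 3.290.
n = (3.290 / 0.63)² = 5.222² = 27.27.
Round up.

n = 28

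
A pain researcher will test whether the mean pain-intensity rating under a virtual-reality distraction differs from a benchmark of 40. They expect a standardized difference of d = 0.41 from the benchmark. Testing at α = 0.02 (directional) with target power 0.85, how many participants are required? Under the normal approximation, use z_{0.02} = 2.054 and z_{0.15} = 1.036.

n = 57

For a one-sample test: n = ((z_{α} + z_β) / d)².
z_{α} + z_β = 2.054 + 1.036 = 3.090.
n = (3.090 / 0.41)² = 7.537² = 56.80.
Round up.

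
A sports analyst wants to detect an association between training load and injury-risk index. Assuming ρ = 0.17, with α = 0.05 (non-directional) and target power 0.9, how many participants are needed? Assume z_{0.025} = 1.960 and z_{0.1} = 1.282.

n = 360

Fisher's z: C = ½·ln((1+r)/(1−r)) = ½·ln(1.4096) = 0.1717.
n = ((z_{α/2} + z_β)/C)² + 3.
(1.960 + 1.282) / 0.1717 = 3.242 / 0.1717 = 18.882.
n = 18.882² + 3 = 356.52 + 3 = 359.5.
Round up.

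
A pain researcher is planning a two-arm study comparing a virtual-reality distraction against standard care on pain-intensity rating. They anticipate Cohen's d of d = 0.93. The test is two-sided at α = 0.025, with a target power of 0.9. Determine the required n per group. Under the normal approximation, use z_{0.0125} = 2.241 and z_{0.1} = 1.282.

n = 29 per group

For two independent groups with equal n: n = 2·((z_{α/2} + z_β) / d)².
z_{α/2} + z_β = 2.241 + 1.282 = 3.523.
n = 2 × (3.523 / 0.93)² = 2 × 3.788² = 2 × 14.35 = 28.7.
Round up to the next whole participant.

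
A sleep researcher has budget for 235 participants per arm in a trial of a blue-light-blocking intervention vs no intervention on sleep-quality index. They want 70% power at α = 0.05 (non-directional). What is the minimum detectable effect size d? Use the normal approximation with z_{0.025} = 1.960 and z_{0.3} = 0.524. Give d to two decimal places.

For two independent groups of n = 235 each: d_min = (z_{α/2} + z_β)·√(2/n).
z-sum = 1.960 + 0.524 = 2.484.
d_min = 2.484 × √(2/235) = 2.484 × 0.0923 = 0.229.

d_min ≈ 0.23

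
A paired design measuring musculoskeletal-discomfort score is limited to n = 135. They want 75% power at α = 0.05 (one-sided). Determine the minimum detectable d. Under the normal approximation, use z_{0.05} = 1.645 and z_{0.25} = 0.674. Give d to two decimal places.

For a single sample (or paired design) of n = 135: d_min = (z_{α} + z_β)/√n.
z-sum = 1.645 + 0.674 = 2.319.
d_min = 2.319 / √135 = 2.319 / 11.619 = 0.200.

d_min ≈ 0.20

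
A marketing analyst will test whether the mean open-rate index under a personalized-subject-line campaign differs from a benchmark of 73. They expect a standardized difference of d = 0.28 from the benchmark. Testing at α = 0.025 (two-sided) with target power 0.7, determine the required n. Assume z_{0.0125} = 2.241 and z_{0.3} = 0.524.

n = 98

For a one-sample test: n = ((z_{α/2} + z_β) / d)².
z_{α/2} + z_β = 2.241 + 0.524 = 2.765.
n = (2.765 / 0.28)² = 9.875² = 97.52.
Round up.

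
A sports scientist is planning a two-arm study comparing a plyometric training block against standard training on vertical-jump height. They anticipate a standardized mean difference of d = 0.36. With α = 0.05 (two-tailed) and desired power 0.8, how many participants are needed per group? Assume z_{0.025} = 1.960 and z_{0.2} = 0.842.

For two independent groups with equal n: n = 2·((z_{α/2} + z_β) / d)².
z_{α/2} + z_β = 1.960 + 0.842 = 2.802.
n = 2 × (2.802 / 0.36)² = 2 × 7.783² = 2 × 60.58 = 121.2.
Round up to the next whole participant.

n = 122 per group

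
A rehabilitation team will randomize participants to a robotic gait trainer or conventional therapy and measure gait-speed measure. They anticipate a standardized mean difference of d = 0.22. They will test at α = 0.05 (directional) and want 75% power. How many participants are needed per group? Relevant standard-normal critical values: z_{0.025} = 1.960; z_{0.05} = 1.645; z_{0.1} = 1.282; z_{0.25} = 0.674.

n = 223 per group

For two independent groups with equal n: n = 2·((z_{α} + z_β) / d)².
z_{α} + z_β = 1.645 + 0.674 = 2.319.
n = 2 × (2.319 / 0.22)² = 2 × 10.541² = 2 × 111.11 = 222.2.
Round up to the next whole participant.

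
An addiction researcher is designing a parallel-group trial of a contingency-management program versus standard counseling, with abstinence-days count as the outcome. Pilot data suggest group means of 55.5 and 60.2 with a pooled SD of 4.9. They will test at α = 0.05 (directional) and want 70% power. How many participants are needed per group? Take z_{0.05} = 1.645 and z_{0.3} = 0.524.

n = 11 per group

Cohen's d = |M₁ − M₂| / SD_pooled = |55.5 − 60.2| / 4.9 = 4.7 / 4.9 = 0.959.
For two independent groups with equal n: n = 2·((z_{α} + z_β) / d)².
z_{α} + z_β = 1.645 + 0.524 = 2.169.
n = 2 × (2.169 / 0.959)² = 2 × 2.262² = 2 × 5.12 = 10.2.
Round up to the next whole participant.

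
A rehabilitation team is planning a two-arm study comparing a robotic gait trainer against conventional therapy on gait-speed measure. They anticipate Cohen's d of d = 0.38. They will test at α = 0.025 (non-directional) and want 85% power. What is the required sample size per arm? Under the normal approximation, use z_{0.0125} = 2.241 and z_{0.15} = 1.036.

For two independent groups with equal n: n = 2·((z_{α/2} + z_β) / d)².
z_{α/2} + z_β = 2.241 + 1.036 = 3.277.
n = 2 × (3.277 / 0.38)² = 2 × 8.624² = 2 × 74.37 = 148.7.
Round up to the next whole participant.

n = 149 per group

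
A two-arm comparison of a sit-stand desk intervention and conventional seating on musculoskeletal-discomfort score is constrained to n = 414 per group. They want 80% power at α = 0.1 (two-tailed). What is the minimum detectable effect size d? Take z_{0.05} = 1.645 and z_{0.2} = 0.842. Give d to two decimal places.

For two independent groups of n = 414 each: d_min = (z_{α/2} + z_β)·√(2/n).
z-sum = 1.645 + 0.842 = 2.487.
d_min = 2.487 × √(2/414) = 2.487 × 0.0695 = 0.173.

d_min ≈ 0.17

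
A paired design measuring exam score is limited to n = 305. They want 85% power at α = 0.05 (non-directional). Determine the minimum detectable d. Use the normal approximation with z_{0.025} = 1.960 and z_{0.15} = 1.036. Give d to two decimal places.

For a single sample (or paired design) of n = 305: d_min = (z_{α/2} + z_β)/√n.
z-sum = 1.960 + 1.036 = 2.996.
d_min = 2.996 / √305 = 2.996 / 17.464 = 0.172.

d_min ≈ 0.17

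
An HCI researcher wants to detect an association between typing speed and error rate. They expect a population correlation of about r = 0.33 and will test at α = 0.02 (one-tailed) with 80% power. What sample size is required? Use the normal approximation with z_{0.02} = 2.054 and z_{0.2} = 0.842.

Fisher's z: C = ½·ln((1+r)/(1−r)) = ½·ln(1.9851) = 0.3428.
n = ((z_{α} + z_β)/C)² + 3.
(2.054 + 0.842) / 0.3428 = 2.896 / 0.3428 = 8.448.
n = 8.448² + 3 = 71.37 + 3 = 74.4.
Round up.

n = 75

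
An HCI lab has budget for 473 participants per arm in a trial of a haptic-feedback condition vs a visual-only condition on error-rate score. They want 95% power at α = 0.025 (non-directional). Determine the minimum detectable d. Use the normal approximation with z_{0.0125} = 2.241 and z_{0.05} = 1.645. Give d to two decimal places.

d_min ≈ 0.25

For two independent groups of n = 473 each: d_min = (z_{α/2} + z_β)·√(2/n).
z-sum = 2.241 + 1.645 = 3.886.
d_min = 3.886 × √(2/473) = 3.886 × 0.0650 = 0.253.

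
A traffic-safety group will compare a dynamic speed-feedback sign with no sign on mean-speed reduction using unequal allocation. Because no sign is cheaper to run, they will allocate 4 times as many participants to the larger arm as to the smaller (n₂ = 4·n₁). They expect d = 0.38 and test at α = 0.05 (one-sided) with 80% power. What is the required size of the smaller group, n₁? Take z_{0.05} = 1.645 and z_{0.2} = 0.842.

With allocation ratio k = n₂/n₁ = 4, Var(x̄₁−x̄₂) = σ²(1/n₁ + 1/(k·n₁)) = σ²·(k+1)/(k·n₁).
So n₁ = (1 + 1/k)·((z_{α} + z_β)/d)² = 1.250 × (2.487/0.38)².
n₁ = 1.250 × 42.83 = 53.5.
Round up: n₁ = 54, giving n₂ = 4 × 54 = 216.

n₁ = 54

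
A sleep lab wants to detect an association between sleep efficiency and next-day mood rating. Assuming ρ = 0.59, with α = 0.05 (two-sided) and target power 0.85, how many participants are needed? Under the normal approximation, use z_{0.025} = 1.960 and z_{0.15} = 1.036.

n = 23

Fisher's z: C = ½·ln((1+r)/(1−r)) = ½·ln(3.8780) = 0.6777.
n = ((z_{α/2} + z_β)/C)² + 3.
(1.960 + 1.036) / 0.6777 = 2.996 / 0.6777 = 4.421.
n = 4.421² + 3 = 19.54 + 3 = 22.5.
Round up.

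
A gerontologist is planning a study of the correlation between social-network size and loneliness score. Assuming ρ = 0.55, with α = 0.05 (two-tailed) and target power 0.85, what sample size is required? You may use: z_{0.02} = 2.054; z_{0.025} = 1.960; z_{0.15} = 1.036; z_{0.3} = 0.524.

Fisher's z: C = ½·ln((1+r)/(1−r)) = ½·ln(3.4444) = 0.6184.
n = ((z_{α/2} + z_β)/C)² + 3.
(1.960 + 1.036) / 0.6184 = 2.996 / 0.6184 = 4.845.
n = 4.845² + 3 = 23.47 + 3 = 26.5.
Round up.

n = 27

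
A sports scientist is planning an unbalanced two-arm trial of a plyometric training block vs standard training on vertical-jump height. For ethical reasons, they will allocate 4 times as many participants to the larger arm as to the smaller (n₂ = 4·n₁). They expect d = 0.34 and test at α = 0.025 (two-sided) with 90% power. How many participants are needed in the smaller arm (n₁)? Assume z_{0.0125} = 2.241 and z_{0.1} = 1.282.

With allocation ratio k = n₂/n₁ = 4, Var(x̄₁−x̄₂) = σ²(1/n₁ + 1/(k·n₁)) = σ²·(k+1)/(k·n₁).
So n₁ = (1 + 1/k)·((z_{α/2} + z_β)/d)² = 1.250 × (3.523/0.34)².
n₁ = 1.250 × 107.37 = 134.2.
Round up: n₁ = 135, giving n₂ = 4 × 135 = 540.

n₁ = 135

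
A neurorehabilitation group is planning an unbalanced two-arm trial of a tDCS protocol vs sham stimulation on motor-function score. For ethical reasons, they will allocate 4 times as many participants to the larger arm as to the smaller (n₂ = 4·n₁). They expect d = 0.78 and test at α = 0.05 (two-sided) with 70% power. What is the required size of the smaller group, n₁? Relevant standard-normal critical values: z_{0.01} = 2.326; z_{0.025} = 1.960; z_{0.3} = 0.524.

With allocation ratio k = n₂/n₁ = 4, Var(x̄₁−x̄₂) = σ²(1/n₁ + 1/(k·n₁)) = σ²·(k+1)/(k·n₁).
So n₁ = (1 + 1/k)·((z_{α/2} + z_β)/d)² = 1.250 × (2.484/0.78)².
n₁ = 1.250 × 10.14 = 12.7.
Round up: n₁ = 13, giving n₂ = 4 × 13 = 52.

n₁ = 13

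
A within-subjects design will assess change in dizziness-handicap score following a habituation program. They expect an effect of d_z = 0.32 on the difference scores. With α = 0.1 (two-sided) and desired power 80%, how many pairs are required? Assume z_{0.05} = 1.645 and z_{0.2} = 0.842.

n = 61 pairs

For a paired (one-sample on differences) test: n = ((z_{α/2} + z_β) / d)².
z_{α/2} + z_β = 1.645 + 0.842 = 2.487.
n = (2.487 / 0.32)² = 7.772² = 60.40.
Round up.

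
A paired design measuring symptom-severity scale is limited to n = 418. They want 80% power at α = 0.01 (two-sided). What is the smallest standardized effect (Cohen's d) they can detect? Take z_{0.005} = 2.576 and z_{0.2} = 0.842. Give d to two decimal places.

d_min ≈ 0.17

For a single sample (or paired design) of n = 418: d_min = (z_{α/2} + z_β)/√n.
z-sum = 2.576 + 0.842 = 3.418.
d_min = 3.418 / √418 = 3.418 / 20.445 = 0.167.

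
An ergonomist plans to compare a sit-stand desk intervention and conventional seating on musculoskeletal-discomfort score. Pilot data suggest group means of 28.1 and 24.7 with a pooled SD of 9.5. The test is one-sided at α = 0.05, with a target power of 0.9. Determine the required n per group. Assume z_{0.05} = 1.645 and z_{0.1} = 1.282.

n = 134 per group

Cohen's d = |M₁ − M₂| / SD_pooled = |28.1 − 24.7| / 9.5 = 3.4 / 9.5 = 0.358.
For two independent groups with equal n: n = 2·((z_{α} + z_β) / d)².
z_{α} + z_β = 1.645 + 1.282 = 2.927.
n = 2 × (2.927 / 0.358)² = 2 × 8.176² = 2 × 66.85 = 133.7.
Round up to the next whole participant.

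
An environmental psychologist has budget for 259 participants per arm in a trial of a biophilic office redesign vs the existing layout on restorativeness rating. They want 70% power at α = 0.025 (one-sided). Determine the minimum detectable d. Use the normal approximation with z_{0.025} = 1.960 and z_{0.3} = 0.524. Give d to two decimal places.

d_min ≈ 0.22

For two independent groups of n = 259 each: d_min = (z_{α} + z_β)·√(2/n).
z-sum = 1.960 + 0.524 = 2.484.
d_min = 2.484 × √(2/259) = 2.484 × 0.0879 = 0.218.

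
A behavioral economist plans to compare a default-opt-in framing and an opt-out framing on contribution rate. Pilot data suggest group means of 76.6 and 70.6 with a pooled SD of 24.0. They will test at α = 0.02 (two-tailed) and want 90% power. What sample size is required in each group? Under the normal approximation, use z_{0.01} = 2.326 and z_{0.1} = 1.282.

n = 417 per group

Cohen's d = |M₁ − M₂| / SD_pooled = |76.6 − 70.6| / 24.0 = 6.0 / 24.0 = 0.250.
For two independent groups with equal n: n = 2·((z_{α/2} + z_β) / d)².
z_{α/2} + z_β = 2.326 + 1.282 = 3.608.
n = 2 × (3.608 / 0.250)² = 2 × 14.432² = 2 × 208.28 = 416.6.
Round up to the next whole participant.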